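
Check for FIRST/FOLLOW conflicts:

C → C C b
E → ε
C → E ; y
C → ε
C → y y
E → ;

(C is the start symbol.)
A FIRST/FOLLOW conflict occurs when a non-terminal N has a nullable alternative N → β (β ⇒* ε) and another alternative N → α with FIRST(α) ∩ FOLLOW(N) ≠ ∅: on such a lookahead the parser cannot decide between expanding α and letting N vanish via β.

Nullable non-terminals: C, E.
FIRST sets used below: FIRST(C) = { ';', 'b', 'y', ε }, FIRST(E) = { ';', ε }

C: nullable alternative(s) C → ε; FOLLOW(C) = { $, ';', 'b', 'y' }
  C → C C b: FIRST \ {ε} = { ';', 'b', 'y' } — overlaps FOLLOW(C) on { ';', 'b', 'y' }: CONFLICT
  C → E ; y: FIRST \ {ε} = { ';' } — overlaps FOLLOW(C) on { ';' }: CONFLICT
  C → ε: FIRST \ {ε} = { } — this is the only nullable alternative, skip
  C → y y: FIRST \ {ε} = { 'y' } — overlaps FOLLOW(C) on { 'y' }: CONFLICT

E: nullable alternative(s) E → ε; FOLLOW(E) = { ';' }
  E → ε: FIRST \ {ε} = { } — this is the only nullable alternative, skip
  E → ;: FIRST \ {ε} = { ';' } — overlaps FOLLOW(E) on { ';' }: CONFLICT

So the grammar has 4 FIRST/FOLLOW conflicts (marked CONFLICT above).

Answer: Yes. C → C C b with FOLLOW(C) on { ';', 'b', 'y' }; C → E ';' y with FOLLOW(C) on { ';' }; C → y y with FOLLOW(C) on { 'y' }; E → ';' with FOLLOW(E) on { ';' }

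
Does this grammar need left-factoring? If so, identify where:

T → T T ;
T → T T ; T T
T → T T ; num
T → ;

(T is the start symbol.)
Yes, T has productions with common prefix 'T T ;'

Left-factoring is needed when two productions for the same non-terminal
share a common prefix on the right-hand side.

Productions for T:
  T → T T ;
  T → T T ; T T
  T → T T ; num
  T → ;

Found common prefix 'T T ;' in productions for T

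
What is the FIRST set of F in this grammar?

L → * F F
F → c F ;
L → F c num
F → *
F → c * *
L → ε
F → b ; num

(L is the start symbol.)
To compute FIRST(F), examine every production with F on the left-hand side, reading each right-hand side left to right until a non-nullable symbol is reached.

From F → c F ;:
  - c is a terminal: add 'c' and stop
From F → *:
  - '*' is a terminal: add '*' and stop
From F → c * *:
  - c is a terminal: add 'c' and stop
From F → b ; num:
  - b is a terminal: add 'b' and stop

Collecting: FIRST(F) = { '*', 'b', 'c' }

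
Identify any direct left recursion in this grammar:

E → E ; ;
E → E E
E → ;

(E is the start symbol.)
Direct left recursion occurs when N → N α for some non-terminal N (the right-hand side begins with the left-hand side itself).

E → E ; ;: LEFT RECURSIVE (starts with E)
E → E E: LEFT RECURSIVE (starts with E)
E → ;: starts with ';'

The grammar has direct left recursion on: E.

Answer: Yes, E is left-recursive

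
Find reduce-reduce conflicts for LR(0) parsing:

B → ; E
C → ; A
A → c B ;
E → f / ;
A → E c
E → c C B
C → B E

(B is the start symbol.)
Augment with B' → B and build the canonical LR(0) collection (I0 = CLOSURE({[B' → . B]}), then GOTO on every symbol after a dot until no new states appear). It has 19 states:
  I0: { [B → . ; E], [B' → . B] }  — shift
  I1: { [B → ; . E], [E → . c C B], [E → . f / ;] }  — shift
  I2: { [B' → B .] }  — accept
  I3: { [B → ; E .] }  — reduce
  I4: { [B → . ; E], [C → . ; A], [C → . B E], [E → c . C B] }  — shift
  I5: { [E → f . / ;] }  — shift
  I6: { [E → f / . ;] }  — shift
  I7: { [E → f / ; .] }  — reduce
  I8: { [A → . E c], [A → . c B ;], [B → ; . E], [C → ; . A], [E → . c C B], [E → . f / ;] }  — shift
  I9: { [C → B . E], [E → . c C B], [E → . f / ;] }  — shift
  I10: { [B → . ; E], [E → c C . B] }  — shift
  I11: { [E → c C B .] }  — reduce
  I12: { [C → B E .] }  — reduce
  I13: { [C → ; A .] }  — reduce
  I14: { [A → E . c], [B → ; E .] }  — shift, reduce
  I15: { [A → c . B ;], [B → . ; E], [C → . ; A], [C → . B E], [E → c . C B] }  — shift
  I16: { [A → c B . ;], [C → B . E], [E → . c C B], [E → . f / ;] }  — shift
  I17: { [A → c B ; .] }  — reduce
  I18: { [A → E c .] }  — reduce

No state contains more than one complete item.

Answer: No reduce-reduce conflicts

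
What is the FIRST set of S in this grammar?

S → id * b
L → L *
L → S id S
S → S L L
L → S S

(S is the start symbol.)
To compute FIRST(S), examine every production with S on the left-hand side, reading each right-hand side left to right until a non-nullable symbol is reached.

From S → id * b:
  - id is a terminal: add 'id' and stop
From S → S L L:
  - S is the symbol being defined: contributes nothing new
    S is not nullable, so stop

Collecting: FIRST(S) = { 'id' }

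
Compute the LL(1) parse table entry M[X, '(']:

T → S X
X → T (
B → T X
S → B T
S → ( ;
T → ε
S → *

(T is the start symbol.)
To find M[X, '('], we find productions for X where '(' is in the predict set (PREDICT(N → α) = (FIRST(α) \ {ε}) ∪ (FOLLOW(N) if α ⇒* ε)).

Relevant sets:
  FIRST(T) = { '(', '*', ε }

X → T (: PREDICT = { '(', '*' }
  '(' is in predict set, so this production goes in M[X, '(']

M[X, '('] = X → T (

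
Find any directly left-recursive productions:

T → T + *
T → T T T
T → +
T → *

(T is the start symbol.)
Direct left recursion occurs when N → N α for some non-terminal N (the right-hand side begins with the left-hand side itself).

T → T + *: LEFT RECURSIVE (starts with T)
T → T T T: LEFT RECURSIVE (starts with T)
T → +: starts with '+'
T → *: starts with '*'

The grammar has direct left recursion on: T.

Answer: Yes, T is left-recursive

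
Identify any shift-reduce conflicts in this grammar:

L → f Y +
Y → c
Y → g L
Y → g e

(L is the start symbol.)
No shift-reduce conflicts

A shift-reduce conflict occurs when an LR(0) state has both:
  - a complete (reduce) item [A → α .] (dot at the end), and
  - a shift item [B → β . c γ] (dot before a terminal).

Augment with L' → L and build the canonical LR(0) collection (I0 = CLOSURE({[L' → . L]}), then GOTO on every symbol after a dot until no new states appear). It has 9 states:
  I0: { [L → . f Y +], [L' → . L] }  — shift
  I1: { [L' → L .] }  — accept
  I2: { [L → f . Y +], [Y → . c], [Y → . g L], [Y → . g e] }  — shift
  I3: { [L → f Y . +] }  — shift
  I4: { [Y → c .] }  — reduce
  I5: { [L → . f Y +], [Y → g . L], [Y → g . e] }  — shift
  I6: { [Y → g L .] }  — reduce
  I7: { [Y → g e .] }  — reduce
  I8: { [L → f Y + .] }  — reduce

No state contains both a complete item and a shift item.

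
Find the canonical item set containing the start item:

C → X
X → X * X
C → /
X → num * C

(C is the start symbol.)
First, augment the grammar with C' → C
I₀ = CLOSURE({ [C' → . C] }):
  [C' → . C] has the dot before C: add [C → . X], [C → . /]
  [C → . X] has the dot before X: add [X → . X * X], [X → . num * C]
No further items can be added.

I₀ = { [C → . /], [C → . X], [C' → . C], [X → . X * X], [X → . num * C] }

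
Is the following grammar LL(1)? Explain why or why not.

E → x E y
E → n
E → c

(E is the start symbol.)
A grammar is LL(1) if for each non-terminal N with multiple productions, the predict sets of those productions are pairwise disjoint, where PREDICT(N → α) = (FIRST(α) \ {ε}) ∪ (FOLLOW(N) if α ⇒* ε).

For E:
  PREDICT(E → x E y) = { 'x' }
  PREDICT(E → n) = { 'n' }
  PREDICT(E → c) = { 'c' }

All predict sets are disjoint. The grammar IS LL(1).

Answer: Yes, the grammar is LL(1).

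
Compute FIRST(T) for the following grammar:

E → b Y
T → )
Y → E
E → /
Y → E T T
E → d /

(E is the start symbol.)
{ ')' }

From T → ):
  - ')' is a terminal: add ')' and stop

Collecting: FIRST(T) = { ')' }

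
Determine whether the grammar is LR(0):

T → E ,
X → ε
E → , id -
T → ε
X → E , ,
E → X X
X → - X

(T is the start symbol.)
No. Shift-reduce conflict between [T → .] and [E → . , id -]

A grammar is LR(0) if no state in the canonical LR(0) collection has:
  - both a shift item (dot before a terminal) and a complete item (shift-reduce conflict), or
  - two or more complete items (reduce-reduce conflict; the accept item [T' → T .] counts as a complete item here).

Augment with T' → T and build the canonical LR(0) collection (I0 = CLOSURE({[T' → . T]}), then GOTO on every symbol after a dot until no new states appear). It has 14 states:
  I0: { [E → . , id -], [E → . X X], [T → . E ,], [T → .], [T' → . T], [X → . - X], [X → . E , ,], [X → .] }  — shift, 2 reduces
  I1: { [E → , . id -] }  — shift
  I2: { [E → . , id -], [E → . X X], [X → - . X], [X → . - X], [X → . E , ,], [X → .] }  — shift, reduce
  I3: { [T → E . ,], [X → E . , ,] }  — shift
  I4: { [T' → T .] }  — accept
  I5: { [E → . , id -], [E → . X X], [E → X . X], [X → . - X], [X → . E , ,], [X → .] }  — shift, reduce
  I6: { [X → E . , ,] }  — shift
  I7: { [E → . , id -], [E → . X X], [E → X . X], [E → X X .], [X → . - X], [X → . E , ,], [X → .] }  — shift, 2 reduces
  I8: { [X → E , . ,] }  — shift
  I9: { [X → E , , .] }  — reduce
  I10: { [T → E , .], [X → E , . ,] }  — shift, reduce
  I11: { [E → . , id -], [E → . X X], [E → X . X], [X → - X .], [X → . - X], [X → . E , ,], [X → .] }  — shift, 2 reduces
  I12: { [E → , id . -] }  — shift
  I13: { [E → , id - .] }  — reduce

Conflict in state I0:
  Shift-reduce conflict between [T → .] and [E → . , id -]
So the grammar is NOT LR(0).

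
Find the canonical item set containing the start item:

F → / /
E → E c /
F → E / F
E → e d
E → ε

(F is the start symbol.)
{ [E → . E c /], [E → . e d], [E → .], [F → . / /], [F → . E / F], [F' → . F] }

First, augment the grammar with F' → F
I₀ = CLOSURE({ [F' → . F] }):
  [F' → . F] has the dot before F: add [F → . / /], [F → . E / F]
  [F → . E / F] has the dot before E: add [E → . E c /], [E → . e d], [E → .]
No further items can be added.

I₀ = { [E → . E c /], [E → . e d], [E → .], [F → . / /], [F → . E / F], [F' → . F] }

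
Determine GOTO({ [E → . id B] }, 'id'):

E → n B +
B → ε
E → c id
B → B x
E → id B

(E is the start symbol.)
GOTO(I, 'id') = CLOSURE({ [A → αX.β] : [A → α.Xβ] ∈ I, X = 'id' })

Items with dot before 'id', with the dot advanced:
  [E → . id B] → [E → id . B]
Closure of the advanced items:
  [E → id . B] has the dot before B: add [B → .], [B → . B x]

GOTO = { [B → . B x], [B → .], [E → id . B] }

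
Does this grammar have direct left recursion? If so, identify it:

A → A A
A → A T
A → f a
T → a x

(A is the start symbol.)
A → A A: LEFT RECURSIVE (starts with A)
A → A T: LEFT RECURSIVE (starts with A)
A → f a: starts with f
T → a x: starts with a

The grammar has direct left recursion on: A.

Answer: Yes, A is left-recursive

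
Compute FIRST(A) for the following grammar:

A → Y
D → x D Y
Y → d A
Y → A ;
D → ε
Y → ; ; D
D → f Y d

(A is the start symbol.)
To compute FIRST(A), examine every production with A on the left-hand side, reading each right-hand side left to right until a non-nullable symbol is reached.

FIRST sets of the other non-terminals involved (by the same procedure, iterated to a fixed point):
  FIRST(Y) = { ';', 'd' }

From A → Y:
  - Y is a non-terminal: add FIRST(Y) \ {ε} = { ';', 'd' }
    Y is not nullable, so stop

Collecting: FIRST(A) = { ';', 'd' }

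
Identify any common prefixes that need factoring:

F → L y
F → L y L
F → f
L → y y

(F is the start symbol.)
Left-factoring is needed when two productions for the same non-terminal
share a common prefix on the right-hand side.

Productions for F:
  F → L y
  F → L y L
  F → f

Found common prefix 'L y' in productions for F

Answer: Yes, F has productions with common prefix 'L y'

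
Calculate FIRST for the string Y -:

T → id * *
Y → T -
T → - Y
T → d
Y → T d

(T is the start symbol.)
{ '-', 'd', 'id' }

FIRST sets of the non-terminals involved (from the grammar, by fixed-point iteration):
  FIRST(Y) = { '-', 'd', 'id' }

To compute FIRST(Y -), process the symbols left to right:
Symbol Y is a non-terminal. Add FIRST(Y) \ {ε} = { '-', 'd', 'id' }
Y is not nullable (ε ∉ FIRST(Y)), so stop here.
FIRST(Y -) = { '-', 'd', 'id' }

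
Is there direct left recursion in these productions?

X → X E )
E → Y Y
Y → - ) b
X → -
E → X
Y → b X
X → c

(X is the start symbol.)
Direct left recursion occurs when N → N α for some non-terminal N (the right-hand side begins with the left-hand side itself).

X → X E ): LEFT RECURSIVE (starts with X)
E → Y Y: starts with Y
Y → - ) b: starts with '-'
X → -: starts with '-'
E → X: starts with X
Y → b X: starts with b
X → c: starts with c

The grammar has direct left recursion on: X.

Answer: Yes, X is left-recursive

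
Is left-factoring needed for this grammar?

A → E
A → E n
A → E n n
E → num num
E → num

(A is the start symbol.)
Yes, A has productions with common prefix 'E'; E has productions with common prefix 'num'

Left-factoring is needed when two productions for the same non-terminal
share a common prefix on the right-hand side.

Productions for A:
  A → E
  A → E n
  A → E n n
Productions for E:
  E → num num
  E → num

Found common prefix 'E' in productions for A
Found common prefix 'num' in productions for E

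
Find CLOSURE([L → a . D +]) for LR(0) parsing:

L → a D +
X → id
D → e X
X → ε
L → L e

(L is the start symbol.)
Start with: [L → a . D +]
  [L → a . D +] has the dot before D: add [D → . e X]
No further items can be added.

CLOSURE = { [D → . e X], [L → a . D +] }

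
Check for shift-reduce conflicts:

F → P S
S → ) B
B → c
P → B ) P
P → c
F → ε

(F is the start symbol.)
A shift-reduce conflict occurs when an LR(0) state has both:
  - a complete (reduce) item [A → α .] (dot at the end), and
  - a shift item [B → β . c γ] (dot before a terminal).

Augment with F' → F and build the canonical LR(0) collection (I0 = CLOSURE({[F' → . F]}), then GOTO on every symbol after a dot until no new states appear). It has 11 states:
  I0: { [B → . c], [F → . P S], [F → .], [F' → . F], [P → . B ) P], [P → . c] }  — shift, reduce
  I1: { [P → B . ) P] }  — shift
  I2: { [F' → F .] }  — accept
  I3: { [F → P . S], [S → . ) B] }  — shift
  I4: { [B → c .], [P → c .] }  — 2 reduces
  I5: { [B → . c], [S → ) . B] }  — shift
  I6: { [F → P S .] }  — reduce
  I7: { [S → ) B .] }  — reduce
  I8: { [B → c .] }  — reduce
  I9: { [B → . c], [P → . B ) P], [P → . c], [P → B ) . P] }  — shift
  I10: { [P → B ) P .] }  — reduce

I0 contains reduce item [F → .] and shift items [B → . c], [P → . c] — shift-reduce conflict.

Answer: Yes — I0: [F → .] vs [B → . c]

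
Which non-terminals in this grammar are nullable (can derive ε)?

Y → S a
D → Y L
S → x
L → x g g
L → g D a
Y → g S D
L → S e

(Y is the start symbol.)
A non-terminal is nullable if it can derive ε (the empty string): either it has an ε-production, or it has a production whose right-hand side consists entirely of nullable non-terminals.

There are no ε-productions, so no non-terminal can derive ε.
No non-terminals are nullable.

Answer: None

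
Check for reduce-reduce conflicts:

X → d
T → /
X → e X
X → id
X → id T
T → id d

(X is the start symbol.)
Augment with X' → X and build the canonical LR(0) collection (I0 = CLOSURE({[X' → . X]}), then GOTO on every symbol after a dot until no new states appear). It has 10 states:
  I0: { [X → . d], [X → . e X], [X → . id T], [X → . id], [X' → . X] }  — shift
  I1: { [X' → X .] }  — accept
  I2: { [X → d .] }  — reduce
  I3: { [X → . d], [X → . e X], [X → . id T], [X → . id], [X → e . X] }  — shift
  I4: { [T → . /], [T → . id d], [X → id . T], [X → id .] }  — shift, reduce
  I5: { [T → / .] }  — reduce
  I6: { [X → id T .] }  — reduce
  I7: { [T → id . d] }  — shift
  I8: { [T → id d .] }  — reduce
  I9: { [X → e X .] }  — reduce

No state contains more than one complete item.

Answer: No reduce-reduce conflicts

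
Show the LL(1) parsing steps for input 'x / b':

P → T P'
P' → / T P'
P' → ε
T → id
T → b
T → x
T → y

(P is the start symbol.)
Stack is shown with the top on the left.

Stack     Input    Action
-------------------------
P $       x / b $  output P → T P'
T P' $    x / b $  output T → x
x P' $    x / b $  match 'x'
P' $      / b $    output P' → / T P'
/ T P' $  / b $    match '/'
T P' $    b $      output T → b
b P' $    b $      match 'b'
P' $      $        output P' → ε
$         $        accept

The string is accepted.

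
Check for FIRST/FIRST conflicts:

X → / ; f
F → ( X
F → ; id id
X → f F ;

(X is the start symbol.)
No FIRST/FIRST conflicts.

A FIRST/FIRST conflict occurs when two productions N → α and N → β for the same non-terminal have FIRST(α) ∩ FIRST(β) ≠ ∅ (with ε ∈ FIRST of a nullable right-hand side, so two nullable alternatives also conflict).

Productions for X:
  X → / ; f: FIRST = { '/' }
  X → f F ;: FIRST = { 'f' }
Productions for F:
  F → ( X: FIRST = { '(' }
  F → ; id id: FIRST = { ';' }

All alternatives of each non-terminal have pairwise disjoint FIRST sets.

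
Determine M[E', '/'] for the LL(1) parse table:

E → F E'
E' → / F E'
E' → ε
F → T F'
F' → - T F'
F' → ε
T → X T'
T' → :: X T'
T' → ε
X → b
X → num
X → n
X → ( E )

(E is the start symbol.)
E' → / F E'

To find M[E', '/'], we find productions for E' where '/' is in the predict set (PREDICT(N → α) = (FIRST(α) \ {ε}) ∪ (FOLLOW(N) if α ⇒* ε)).

Relevant sets:
  FOLLOW(E') = { $, ')' }

E' → / F E': PREDICT = { '/' }
  '/' is in predict set, so this production goes in M[E', '/']
E' → ε: PREDICT = { $, ')' }

M[E', '/'] = E' → / F E'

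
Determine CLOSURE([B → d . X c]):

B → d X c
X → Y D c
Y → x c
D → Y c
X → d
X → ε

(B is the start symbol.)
{ [B → d . X c], [X → . Y D c], [X → . d], [X → .], [Y → . x c] }

To compute CLOSURE, for each item [A → α.Bβ] where B is a non-terminal, add [B → .γ] for all productions B → γ; repeat for the newly added items until nothing changes.

Start with: [B → d . X c]
  [B → d . X c] has the dot before X: add [X → . Y D c], [X → . d], [X → .]
  [X → . Y D c] has the dot before Y: add [Y → . x c]
No further items can be added.

CLOSURE = { [B → d . X c], [X → . Y D c], [X → . d], [X → .], [Y → . x c] }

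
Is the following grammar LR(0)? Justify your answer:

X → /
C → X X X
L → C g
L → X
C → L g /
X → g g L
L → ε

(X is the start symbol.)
A grammar is LR(0) if no state in the canonical LR(0) collection has:
  - both a shift item (dot before a terminal) and a complete item (shift-reduce conflict), or
  - two or more complete items (reduce-reduce conflict; the accept item [X' → X .] counts as a complete item here).

Augment with X' → X and build the canonical LR(0) collection (I0 = CLOSURE({[X' → . X]}), then GOTO on every symbol after a dot until no new states appear). It has 13 states:
  I0: { [X → . /], [X → . g g L], [X' → . X] }  — shift
  I1: { [X → / .] }  — reduce
  I2: { [X' → X .] }  — accept
  I3: { [X → g . g L] }  — shift
  I4: { [C → . L g /], [C → . X X X], [L → . C g], [L → . X], [L → .], [X → . /], [X → . g g L], [X → g g . L] }  — shift, reduce
  I5: { [L → C . g] }  — shift
  I6: { [C → L . g /], [X → g g L .] }  — shift, reduce
  I7: { [C → X . X X], [L → X .], [X → . /], [X → . g g L] }  — shift, reduce
  I8: { [C → X X . X], [X → . /], [X → . g g L] }  — shift
  I9: { [C → X X X .] }  — reduce
  I10: { [C → L g . /] }  — shift
  I11: { [C → L g / .] }  — reduce
  I12: { [L → C g .] }  — reduce

Conflict in state I4:
  Shift-reduce conflict between [L → .] and [X → . /]
So the grammar is NOT LR(0).

Answer: No. Shift-reduce conflict between [L → .] and [X → . /]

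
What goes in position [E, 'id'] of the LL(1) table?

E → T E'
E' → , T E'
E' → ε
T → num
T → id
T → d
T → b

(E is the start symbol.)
E → T E'

To find M[E, 'id'], we find productions for E where 'id' is in the predict set (PREDICT(N → α) = (FIRST(α) \ {ε}) ∪ (FOLLOW(N) if α ⇒* ε)).

Relevant sets:
  FIRST(T) = { 'b', 'd', 'id', 'num' }

E → T E': PREDICT = { 'b', 'd', 'id', 'num' }
  'id' is in predict set, so this production goes in M[E, 'id']

M[E, 'id'] = E → T E'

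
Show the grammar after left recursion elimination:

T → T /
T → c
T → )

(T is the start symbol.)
T → c T'
T → ) T'
T' → / T'
T' → ε

T is directly left-recursive. The standard transformation for
  A → A α₁ | ... | A α_m | β₁ | ... | β_n
is
  A  → β₁ A' | ... | β_n A'
  A' → α₁ A' | ... | α_m A' | ε

T → c becomes T → c T'
T → ) becomes T → ) T'
T → T / becomes T' → / T'
Add T' → ε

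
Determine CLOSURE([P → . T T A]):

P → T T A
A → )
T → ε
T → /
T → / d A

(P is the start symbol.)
{ [P → . T T A], [T → . / d A], [T → . /], [T → .] }

Start with: [P → . T T A]
  [P → . T T A] has the dot before T: add [T → .], [T → . /], [T → . / d A]
No further items can be added.

CLOSURE = { [P → . T T A], [T → . / d A], [T → . /], [T → .] }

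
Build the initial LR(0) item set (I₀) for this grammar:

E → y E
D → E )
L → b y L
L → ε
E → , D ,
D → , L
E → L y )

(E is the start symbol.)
{ [E → . , D ,], [E → . L y )], [E → . y E], [E' → . E], [L → . b y L], [L → .] }

First, augment the grammar with E' → E
I₀ = CLOSURE({ [E' → . E] }):
  [E' → . E] has the dot before E: add [E → . y E], [E → . , D ,], [E → . L y )]
  [E → . L y )] has the dot before L: add [L → . b y L], [L → .]
No further items can be added.

I₀ = { [E → . , D ,], [E → . L y )], [E → . y E], [E' → . E], [L → . b y L], [L → .] }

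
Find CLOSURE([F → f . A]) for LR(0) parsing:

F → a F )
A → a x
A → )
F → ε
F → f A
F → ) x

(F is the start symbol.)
To compute CLOSURE, for each item [A → α.Bβ] where B is a non-terminal, add [B → .γ] for all productions B → γ; repeat for the newly added items until nothing changes.

Start with: [F → f . A]
  [F → f . A] has the dot before A: add [A → . a x], [A → . )]
No further items can be added.

CLOSURE = { [A → . )], [A → . a x], [F → f . A] }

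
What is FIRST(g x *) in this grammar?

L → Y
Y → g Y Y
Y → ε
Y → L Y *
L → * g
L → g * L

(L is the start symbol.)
To compute FIRST(g x *), process the symbols left to right:
Symbol g is a terminal. Add 'g' and stop.
FIRST(g x *) = { 'g' }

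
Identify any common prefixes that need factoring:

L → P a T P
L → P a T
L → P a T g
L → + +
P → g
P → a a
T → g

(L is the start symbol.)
Yes, L has productions with common prefix 'P a T'

Left-factoring is needed when two productions for the same non-terminal
share a common prefix on the right-hand side.

Productions for L:
  L → P a T P
  L → P a T
  L → P a T g
  L → + +
Productions for P:
  P → g
  P → a a

Found common prefix 'P a T' in productions for L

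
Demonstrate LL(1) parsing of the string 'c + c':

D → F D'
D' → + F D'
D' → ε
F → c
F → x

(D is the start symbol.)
Stack is shown with the top on the left.

Stack     Input    Action
-------------------------
D $       c + c $  output D → F D'
F D' $    c + c $  output F → c
c D' $    c + c $  match 'c'
D' $      + c $    output D' → + F D'
+ F D' $  + c $    match '+'
F D' $    c $      output F → c
c D' $    c $      match 'c'
D' $      $        output D' → ε
$         $        accept

The string is accepted.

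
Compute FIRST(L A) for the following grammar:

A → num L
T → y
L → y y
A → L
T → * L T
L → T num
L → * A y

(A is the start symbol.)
FIRST sets of the non-terminals involved (from the grammar, by fixed-point iteration):
  FIRST(L) = { '*', 'y' }

To compute FIRST(L A), process the symbols left to right:
Symbol L is a non-terminal. Add FIRST(L) \ {ε} = { '*', 'y' }
L is not nullable (ε ∉ FIRST(L)), so stop here.
FIRST(L A) = { '*', 'y' }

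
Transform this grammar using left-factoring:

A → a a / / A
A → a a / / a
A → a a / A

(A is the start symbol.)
A → a a / A'
A' → / A''
A'' → A
A'' → a
A' → A

Left-factoring transforms A → αβ₁ | αβ₂ into A → αA' and A' → β₁ | β₂
(α is the longest common prefix among the alternatives). Repeat until
no nonterminal has two alternatives with a common prefix.

Round 1: A has alternatives sharing prefix 'a a /'. Introduce A': A → a a / A'
  Add: A' → / A
  Add: A' → / a
  Add: A' → A

Round 2: A' has alternatives sharing prefix '/'. Introduce A'': A' → / A''
  Add: A'' → A
  Add: A'' → a

No remaining common prefixes — done.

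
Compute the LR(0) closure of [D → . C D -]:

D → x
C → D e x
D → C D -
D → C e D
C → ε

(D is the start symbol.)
{ [C → . D e x], [C → .], [D → . C D -], [D → . C e D], [D → . x] }

To compute CLOSURE, for each item [A → α.Bβ] where B is a non-terminal, add [B → .γ] for all productions B → γ; repeat for the newly added items until nothing changes.

Start with: [D → . C D -]
  [D → . C D -] has the dot before C: add [C → . D e x], [C → .]
  [C → . D e x] has the dot before D: add [D → . x], [D → . C e D]
No further items can be added.

CLOSURE = { [C → . D e x], [C → .], [D → . C D -], [D → . C e D], [D → . x] }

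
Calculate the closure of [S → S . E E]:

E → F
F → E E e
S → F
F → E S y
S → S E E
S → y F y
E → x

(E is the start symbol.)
To compute CLOSURE, for each item [A → α.Bβ] where B is a non-terminal, add [B → .γ] for all productions B → γ; repeat for the newly added items until nothing changes.

Start with: [S → S . E E]
  [S → S . E E] has the dot before E: add [E → . F], [E → . x]
  [E → . F] has the dot before F: add [F → . E E e], [F → . E S y]
No further items can be added.

CLOSURE = { [E → . F], [E → . x], [F → . E E e], [F → . E S y], [S → S . E E] }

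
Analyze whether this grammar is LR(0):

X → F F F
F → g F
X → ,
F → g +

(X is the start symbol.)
A grammar is LR(0) if no state in the canonical LR(0) collection has:
  - both a shift item (dot before a terminal) and a complete item (shift-reduce conflict), or
  - two or more complete items (reduce-reduce conflict; the accept item [X' → X .] counts as a complete item here).

Augment with X' → X and build the canonical LR(0) collection (I0 = CLOSURE({[X' → . X]}), then GOTO on every symbol after a dot until no new states appear). It has 9 states:
  I0: { [F → . g +], [F → . g F], [X → . ,], [X → . F F F], [X' → . X] }  — shift
  I1: { [X → , .] }  — reduce
  I2: { [F → . g +], [F → . g F], [X → F . F F] }  — shift
  I3: { [X' → X .] }  — accept
  I4: { [F → . g +], [F → . g F], [F → g . +], [F → g . F] }  — shift
  I5: { [F → g + .] }  — reduce
  I6: { [F → g F .] }  — reduce
  I7: { [F → . g +], [F → . g F], [X → F F . F] }  — shift
  I8: { [X → F F F .] }  — reduce

Every state is either a pure shift/goto state or contains exactly one complete item and nothing to shift — no conflicts. The grammar is LR(0).

Answer: Yes, the grammar is LR(0)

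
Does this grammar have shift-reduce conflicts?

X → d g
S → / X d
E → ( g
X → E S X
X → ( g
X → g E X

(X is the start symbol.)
No shift-reduce conflicts

Augment with X' → X and build the canonical LR(0) collection (I0 = CLOSURE({[X' → . X]}), then GOTO on every symbol after a dot until no new states appear). It has 17 states:
  I0: { [E → . ( g], [X → . ( g], [X → . E S X], [X → . d g], [X → . g E X], [X' → . X] }  — shift
  I1: { [E → ( . g], [X → ( . g] }  — shift
  I2: { [S → . / X d], [X → E . S X] }  — shift
  I3: { [X' → X .] }  — accept
  I4: { [X → d . g] }  — shift
  I5: { [E → . ( g], [X → g . E X] }  — shift
  I6: { [E → ( . g] }  — shift
  I7: { [E → . ( g], [X → . ( g], [X → . E S X], [X → . d g], [X → . g E X], [X → g E . X] }  — shift
  I8: { [X → g E X .] }  — reduce
  I9: { [E → ( g .] }  — reduce
  I10: { [X → d g .] }  — reduce
  I11: { [E → . ( g], [S → / . X d], [X → . ( g], [X → . E S X], [X → . d g], [X → . g E X] }  — shift
  I12: { [E → . ( g], [X → . ( g], [X → . E S X], [X → . d g], [X → . g E X], [X → E S . X] }  — shift
  I13: { [X → E S X .] }  — reduce
  I14: { [S → / X . d] }  — shift
  I15: { [S → / X d .] }  — reduce
  I16: { [E → ( g .], [X → ( g .] }  — 2 reduces

No state contains both a complete item and a shift item.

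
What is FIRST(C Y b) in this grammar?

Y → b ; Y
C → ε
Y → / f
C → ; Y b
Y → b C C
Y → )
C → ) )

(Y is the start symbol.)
FIRST sets of the non-terminals involved (from the grammar, by fixed-point iteration):
  FIRST(C) = { ')', ';', ε }
  FIRST(Y) = { ')', '/', 'b' }

To compute FIRST(C Y b), process the symbols left to right:
Symbol C is a non-terminal. Add FIRST(C) \ {ε} = { ')', ';' }
C is nullable (ε ∈ FIRST(C)), continue to the next symbol.
Symbol Y is a non-terminal. Add FIRST(Y) \ {ε} = { ')', '/', 'b' }
Y is not nullable (ε ∉ FIRST(Y)), so stop here.
FIRST(C Y b) = { ')', '/', ';', 'b' }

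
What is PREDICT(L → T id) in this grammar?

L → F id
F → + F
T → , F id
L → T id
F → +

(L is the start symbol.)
{ ',' }

PREDICT(L → T id) = (FIRST(RHS) \ {ε}) ∪ (FOLLOW(L) if ε ∈ FIRST(RHS), i.e. RHS ⇒* ε)
FIRST(T) = { ',' }
FIRST(T id) = { ',' }
ε ∉ FIRST(T id), so FOLLOW(L) is not added.
PREDICT(L → T id) = { ',' }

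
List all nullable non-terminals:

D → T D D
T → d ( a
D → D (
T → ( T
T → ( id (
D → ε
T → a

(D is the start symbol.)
{ 'D' }

ε-productions: D → ε
So D is immediately nullable.
No further non-terminal can be added: every production for the remaining non-terminals contains a terminal or a non-nullable non-terminal.
Nullable = { 'D' }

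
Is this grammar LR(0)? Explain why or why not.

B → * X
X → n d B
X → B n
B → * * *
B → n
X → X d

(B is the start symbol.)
A grammar is LR(0) if no state in the canonical LR(0) collection has:
  - both a shift item (dot before a terminal) and a complete item (shift-reduce conflict), or
  - two or more complete items (reduce-reduce conflict; the accept item [B' → B .] counts as a complete item here).

Augment with B' → B and build the canonical LR(0) collection (I0 = CLOSURE({[B' → . B]}), then GOTO on every symbol after a dot until no new states appear). It has 13 states:
  I0: { [B → . * * *], [B → . * X], [B → . n], [B' → . B] }  — shift
  I1: { [B → * . * *], [B → * . X], [B → . * * *], [B → . * X], [B → . n], [X → . B n], [X → . X d], [X → . n d B] }  — shift
  I2: { [B' → B .] }  — accept
  I3: { [B → n .] }  — reduce
  I4: { [B → * * . *], [B → * . * *], [B → * . X], [B → . * * *], [B → . * X], [B → . n], [X → . B n], [X → . X d], [X → . n d B] }  — shift
  I5: { [X → B . n] }  — shift
  I6: { [B → * X .], [X → X . d] }  — shift, reduce
  I7: { [B → n .], [X → n . d B] }  — shift, reduce
  I8: { [B → . * * *], [B → . * X], [B → . n], [X → n d . B] }  — shift
  I9: { [X → n d B .] }  — reduce
  I10: { [X → X d .] }  — reduce
  I11: { [X → B n .] }  — reduce
  I12: { [B → * * * .], [B → * * . *], [B → * . * *], [B → * . X], [B → . * * *], [B → . * X], [B → . n], [X → . B n], [X → . X d], [X → . n d B] }  — shift, reduce

Conflict in state I6:
  Shift-reduce conflict between [B → * X .] and [X → X . d]
So the grammar is NOT LR(0).

Answer: No. Shift-reduce conflict between [B → * X .] and [X → X . d]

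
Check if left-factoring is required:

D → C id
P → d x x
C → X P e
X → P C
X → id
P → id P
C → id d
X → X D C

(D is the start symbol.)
Left-factoring is needed when two productions for the same non-terminal
share a common prefix on the right-hand side.

Productions for P:
  P → d x x
  P → id P
Productions for C:
  C → X P e
  C → id d
Productions for X:
  X → P C
  X → id
  X → X D C

No common prefixes found.

Answer: No, left-factoring is not needed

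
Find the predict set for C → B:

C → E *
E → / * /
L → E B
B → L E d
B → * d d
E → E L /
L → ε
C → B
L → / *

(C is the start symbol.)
PREDICT(C → B) = (FIRST(RHS) \ {ε}) ∪ (FOLLOW(C) if ε ∈ FIRST(RHS), i.e. RHS ⇒* ε)
FIRST(B) = { '*', '/' }
FIRST(B) = { '*', '/' }
ε ∉ FIRST(B), so FOLLOW(C) is not added.
PREDICT(C → B) = { '*', '/' }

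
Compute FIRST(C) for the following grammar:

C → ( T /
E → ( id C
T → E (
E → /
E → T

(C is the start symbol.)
From C → ( T /:
  - '(' is a terminal: add '(' and stop

Collecting: FIRST(C) = { '(' }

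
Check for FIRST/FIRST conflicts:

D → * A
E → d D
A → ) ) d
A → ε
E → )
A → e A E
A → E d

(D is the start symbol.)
A FIRST/FIRST conflict occurs when two productions N → α and N → β for the same non-terminal have FIRST(α) ∩ FIRST(β) ≠ ∅ (with ε ∈ FIRST of a nullable right-hand side, so two nullable alternatives also conflict).

FIRST sets of the non-terminals at (or reachable through a nullable prefix from) the front of some alternative:
  FIRST(E) = { ')', 'd' }

Productions for E:
  E → d D: FIRST = { 'd' }
  E → ): FIRST = { ')' }
Productions for A:
  A → ) ) d: FIRST = { ')' }
  A → ε: FIRST = { ε }
  A → e A E: FIRST = { 'e' }
  A → E d: FIRST = { ')', 'd' }
D has only one production, so no FIRST/FIRST conflict is possible there.

Conflict for A: A → ) ) d and A → E d
  Overlap: { ')' }

Answer: Yes. A → ')' ')' d / A → E d on { ')' }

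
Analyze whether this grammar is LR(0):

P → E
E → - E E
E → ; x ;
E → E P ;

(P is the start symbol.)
No. Shift-reduce conflict between [P → E .] and [E → . - E E]

Augment with P' → P and build the canonical LR(0) collection (I0 = CLOSURE({[P' → . P]}), then GOTO on every symbol after a dot until no new states appear). It has 11 states:
  I0: { [E → . - E E], [E → . ; x ;], [E → . E P ;], [P → . E], [P' → . P] }  — shift
  I1: { [E → - . E E], [E → . - E E], [E → . ; x ;], [E → . E P ;] }  — shift
  I2: { [E → ; . x ;] }  — shift
  I3: { [E → . - E E], [E → . ; x ;], [E → . E P ;], [E → E . P ;], [P → . E], [P → E .] }  — shift, reduce
  I4: { [P' → P .] }  — accept
  I5: { [E → E P . ;] }  — shift
  I6: { [E → E P ; .] }  — reduce
  I7: { [E → ; x . ;] }  — shift
  I8: { [E → ; x ; .] }  — reduce
  I9: { [E → - E . E], [E → . - E E], [E → . ; x ;], [E → . E P ;], [E → E . P ;], [P → . E] }  — shift
  I10: { [E → - E E .], [E → . - E E], [E → . ; x ;], [E → . E P ;], [E → E . P ;], [P → . E], [P → E .] }  — shift, 2 reduces

Conflict in state I3:
  Shift-reduce conflict between [P → E .] and [E → . - E E]
So the grammar is NOT LR(0).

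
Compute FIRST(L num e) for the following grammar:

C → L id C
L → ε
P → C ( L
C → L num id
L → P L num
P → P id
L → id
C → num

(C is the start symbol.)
FIRST sets of the non-terminals involved (from the grammar, by fixed-point iteration):
  FIRST(L) = { 'id', 'num', ε }

To compute FIRST(L num e), process the symbols left to right:
Symbol L is a non-terminal. Add FIRST(L) \ {ε} = { 'id', 'num' }
L is nullable (ε ∈ FIRST(L)), continue to the next symbol.
Symbol num is a terminal. Add 'num' and stop.
FIRST(L num e) = { 'id', 'num' }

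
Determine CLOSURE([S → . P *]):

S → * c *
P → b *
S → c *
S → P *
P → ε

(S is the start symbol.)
{ [P → . b *], [P → .], [S → . P *] }

To compute CLOSURE, for each item [A → α.Bβ] where B is a non-terminal, add [B → .γ] for all productions B → γ; repeat for the newly added items until nothing changes.

Start with: [S → . P *]
  [S → . P *] has the dot before P: add [P → . b *], [P → .]
No further items can be added.

CLOSURE = { [P → . b *], [P → .], [S → . P *] }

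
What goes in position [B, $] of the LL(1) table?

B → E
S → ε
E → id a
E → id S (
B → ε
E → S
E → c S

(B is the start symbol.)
B → E, B → ε

To find M[B, $], we find productions for B where $ is in the predict set (PREDICT(N → α) = (FIRST(α) \ {ε}) ∪ (FOLLOW(N) if α ⇒* ε)).

Relevant sets:
  FIRST(E) = { 'c', 'id', ε }
  FOLLOW(B) = { $ }

B → E: PREDICT = { $, 'c', 'id' }
  $ is in predict set, so this production goes in M[B, $]
B → ε: PREDICT = { $ }
  $ is in predict set, so this production goes in M[B, $]

M[B, $] = B → E, B → ε  (a multiply-defined cell — the grammar is not LL(1))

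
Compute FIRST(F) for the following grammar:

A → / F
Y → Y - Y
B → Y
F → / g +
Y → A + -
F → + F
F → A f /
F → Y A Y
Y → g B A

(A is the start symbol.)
FIRST sets of the other non-terminals involved (by the same procedure, iterated to a fixed point):
  FIRST(A) = { '/' }
  FIRST(Y) = { '/', 'g' }

From F → / g +:
  - '/' is a terminal: add '/' and stop
From F → + F:
  - '+' is a terminal: add '+' and stop
From F → A f /:
  - A is a non-terminal: add FIRST(A) \ {ε} = { '/' }
    A is not nullable, so stop
From F → Y A Y:
  - Y is a non-terminal: add FIRST(Y) \ {ε} = { '/', 'g' }
    Y is not nullable, so stop

Collecting: FIRST(F) = { '+', '/', 'g' }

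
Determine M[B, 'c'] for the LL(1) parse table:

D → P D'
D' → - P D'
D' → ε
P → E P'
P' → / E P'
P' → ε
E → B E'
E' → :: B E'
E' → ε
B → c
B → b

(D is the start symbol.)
B → c

To find M[B, 'c'], we find productions for B where 'c' is in the predict set (PREDICT(N → α) = (FIRST(α) \ {ε}) ∪ (FOLLOW(N) if α ⇒* ε)).

B → c: PREDICT = { 'c' }
  'c' is in predict set, so this production goes in M[B, 'c']
B → b: PREDICT = { 'b' }

M[B, 'c'] = B → c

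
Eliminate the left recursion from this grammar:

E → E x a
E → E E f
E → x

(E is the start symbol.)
E is directly left-recursive. The standard transformation for
  A → A α₁ | ... | A α_m | β₁ | ... | β_n
is
  A  → β₁ A' | ... | β_n A'
  A' → α₁ A' | ... | α_m A' | ε

E → x becomes E → x E'
E → E x a becomes E' → x a E'
E → E E f becomes E' → E f E'
Add E' → ε

Resulting grammar:
E → x E'
E' → x a E'
E' → E f E'
E' → ε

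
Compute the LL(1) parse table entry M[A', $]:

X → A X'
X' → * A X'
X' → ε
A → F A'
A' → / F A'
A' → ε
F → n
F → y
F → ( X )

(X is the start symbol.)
To find M[A', $], we find productions for A' where $ is in the predict set (PREDICT(N → α) = (FIRST(α) \ {ε}) ∪ (FOLLOW(N) if α ⇒* ε)).

Relevant sets:
  FOLLOW(A') = { $, ')', '*' }

A' → / F A': PREDICT = { '/' }
A' → ε: PREDICT = { $, ')', '*' }
  $ is in predict set, so this production goes in M[A', $]

M[A', $] = A' → ε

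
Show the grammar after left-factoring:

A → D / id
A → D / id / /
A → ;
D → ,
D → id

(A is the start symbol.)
Left-factoring transforms A → αβ₁ | αβ₂ into A → αA' and A' → β₁ | β₂
(α is the longest common prefix among the alternatives). Repeat until
no nonterminal has two alternatives with a common prefix.

Round 1: A has alternatives sharing prefix 'D / id'. Introduce A': A → D / id A'
  Add: A' → ε
  Add: A' → / /

No remaining common prefixes — done.

Resulting grammar:
A → D / id A'
A' → ε
A' → / /
A → ;
D → ,
D → id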